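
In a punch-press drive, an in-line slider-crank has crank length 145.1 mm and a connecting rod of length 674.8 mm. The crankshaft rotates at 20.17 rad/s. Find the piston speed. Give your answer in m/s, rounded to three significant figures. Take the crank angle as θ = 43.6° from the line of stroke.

2.34

ω = 20.17 rad/s
For an in-line slider-crank, x = r cosθ + √(L² − r² sin²θ), so v = −rω sinθ·[1 + r cosθ/√(L² − r² sin²θ)].
With r = 0.1451 m, L = 0.6748 m, θ = 43.6°: √(L² − r² sin²θ) = 0.66734 m.
v = −0.1451·20.17·0.68962·[1 + 0.1451·0.72417/0.66734] = -2.3361 m/s.
|v| = 2.3361 m/s.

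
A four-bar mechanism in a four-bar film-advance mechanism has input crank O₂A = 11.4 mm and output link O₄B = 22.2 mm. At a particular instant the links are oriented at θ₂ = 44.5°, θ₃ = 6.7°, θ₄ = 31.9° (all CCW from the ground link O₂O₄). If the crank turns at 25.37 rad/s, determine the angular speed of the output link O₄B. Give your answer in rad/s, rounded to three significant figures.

ω₂ = 25.37 rad/s
Differentiating the loop-closure r₂e^{iθ₂}+r₃e^{iθ₃}=r₁+r₄e^{iθ₄} gives r₂ω₂e^{iθ₂}+r₃ω₃e^{iθ₃}=r₄ω₄e^{iθ₄}.
Eliminating the other unknown: ω₄ = r₂ω₂ sin(θ₂−θ₃) / [r₄ sin(θ₄−θ₃)].
Numerator sine = +0.61291; denominator sine = +0.42578.
Result = 0.0114·25.37·(+0.61291) / (0.0222·(+0.42578)) = +18.754 rad/s; magnitude 18.754 rad/s.

18.8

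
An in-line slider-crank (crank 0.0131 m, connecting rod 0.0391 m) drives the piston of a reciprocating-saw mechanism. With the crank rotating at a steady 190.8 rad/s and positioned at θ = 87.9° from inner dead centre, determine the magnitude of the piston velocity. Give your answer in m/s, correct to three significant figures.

2.53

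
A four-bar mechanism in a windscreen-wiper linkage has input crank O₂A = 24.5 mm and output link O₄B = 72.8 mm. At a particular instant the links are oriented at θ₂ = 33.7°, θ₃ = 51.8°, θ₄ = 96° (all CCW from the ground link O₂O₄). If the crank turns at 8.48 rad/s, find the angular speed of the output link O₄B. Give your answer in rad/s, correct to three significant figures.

ω₂ = 8.48 rad/s
Differentiating the loop-closure r₂e^{iθ₂}+r₃e^{iθ₃}=r₁+r₄e^{iθ₄} gives r₂ω₂e^{iθ₂}+r₃ω₃e^{iθ₃}=r₄ω₄e^{iθ₄}.
Eliminating the other unknown: ω₄ = r₂ω₂ sin(θ₂−θ₃) / [r₄ sin(θ₄−θ₃)].
Numerator sine = -0.31068; denominator sine = +0.69717.
Result = 0.0245·8.48·(-0.31068) / (0.0728·(+0.69717)) = -1.2718 rad/s; magnitude 1.2718 rad/s.

1.27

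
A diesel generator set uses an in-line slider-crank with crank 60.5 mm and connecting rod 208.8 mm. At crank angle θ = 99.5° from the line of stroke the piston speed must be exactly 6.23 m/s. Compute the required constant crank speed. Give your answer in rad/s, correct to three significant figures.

For an in-line slider-crank, |v_piston| = rω|sinθ|·[1 + r cosθ/√(L² − r² sin²θ)].
With r = 0.0605 m, L = 0.2088 m, θ = 99.5°: the bracketed kinematic factor |dx/dθ| = 0.056692 m.
ω = v/|dx/dθ| = 6.23/0.056692 = 109.89 rad/s.

110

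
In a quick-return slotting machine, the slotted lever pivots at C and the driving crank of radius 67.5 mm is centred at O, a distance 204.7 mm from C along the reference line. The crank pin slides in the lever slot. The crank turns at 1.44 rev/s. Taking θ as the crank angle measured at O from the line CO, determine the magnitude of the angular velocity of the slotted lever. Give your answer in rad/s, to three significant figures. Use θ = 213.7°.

2.68

ω = 9.048 rad/s (from 1.44 rev/s).
Crank pin A relative to C: A = (d + r cosθ, r sinθ); lever angle φ = atan2(r sinθ, d + r cosθ).
Differentiating tanφ: φ̇ = rω(d cosθ + r)/(d² + r² + 2dr cosθ).
d² + r² + 2dr cosθ = |CA|² = 0.0234677 m²;  d cosθ + r = -0.1028 m.
|ω_lever| = |0.0675·9.048·-0.1028| / 0.0234677 = 2.6753 rad/s.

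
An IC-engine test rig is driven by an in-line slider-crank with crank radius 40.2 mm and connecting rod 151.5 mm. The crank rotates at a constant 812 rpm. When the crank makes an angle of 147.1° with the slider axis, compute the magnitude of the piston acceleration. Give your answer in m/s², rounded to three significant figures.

211

ω = 2π·812/60 = 85.03 rad/s
x(θ) = r cosθ + √(L² − r² sin²θ); with ω constant, a = ω²·d²x/dθ².
d²x/dθ² = −r cosθ − r²(cos2θ)/√u − r⁴ sin²2θ/(4u^{3/2}),  u = L² − r² sin²θ = 0.0224755 m².
Substituting r = 0.0402 m, L = 0.1515 m, θ = 147.1°: d²x/dθ² = +0.029173 m.
a = ω²·d²x/dθ² = (85.03)²·(+0.029173) = +210.93 m/s²;  |a| = 210.93 m/s².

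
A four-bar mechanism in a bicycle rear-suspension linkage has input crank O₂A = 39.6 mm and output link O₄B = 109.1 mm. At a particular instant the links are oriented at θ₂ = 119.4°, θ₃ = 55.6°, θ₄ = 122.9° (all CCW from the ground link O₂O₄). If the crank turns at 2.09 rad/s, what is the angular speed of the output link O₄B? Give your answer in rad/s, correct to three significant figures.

0.738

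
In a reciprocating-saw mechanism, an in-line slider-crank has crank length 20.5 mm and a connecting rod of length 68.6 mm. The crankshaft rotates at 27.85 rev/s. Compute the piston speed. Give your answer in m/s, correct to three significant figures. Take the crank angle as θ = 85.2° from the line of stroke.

ω = 2π·27.9 = 175 rad/s
For an in-line slider-crank, x = r cosθ + √(L² − r² sin²θ), so v = −rω sinθ·[1 + r cosθ/√(L² − r² sin²θ)].
With r = 0.0205 m, L = 0.0686 m, θ = 85.2°: √(L² − r² sin²θ) = 0.065488 m.
v = −0.0205·175·0.99649·[1 + 0.0205·0.08368/0.065488] = -3.6683 m/s.
|v| = 3.6683 m/s.

3.67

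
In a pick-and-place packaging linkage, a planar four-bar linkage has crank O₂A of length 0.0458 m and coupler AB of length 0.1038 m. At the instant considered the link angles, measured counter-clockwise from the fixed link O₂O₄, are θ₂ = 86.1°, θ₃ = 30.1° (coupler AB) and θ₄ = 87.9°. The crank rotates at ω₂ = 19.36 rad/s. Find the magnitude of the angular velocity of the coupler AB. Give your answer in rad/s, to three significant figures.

0.317

ω₂ = 19.36 rad/s
Differentiating the loop-closure r₂e^{iθ₂}+r₃e^{iθ₃}=r₁+r₄e^{iθ₄} gives r₂ω₂e^{iθ₂}+r₃ω₃e^{iθ₃}=r₄ω₄e^{iθ₄}.
Eliminating the other unknown: ω₃ = r₂ω₂ sin(θ₄−θ₂) / [r₃ sin(θ₃−θ₄)].
Numerator sine = +0.03141; denominator sine = -0.84619.
Result = 0.0458·19.36·(+0.03141) / (0.1038·(-0.84619)) = -0.31709 rad/s; magnitude 0.31709 rad/s.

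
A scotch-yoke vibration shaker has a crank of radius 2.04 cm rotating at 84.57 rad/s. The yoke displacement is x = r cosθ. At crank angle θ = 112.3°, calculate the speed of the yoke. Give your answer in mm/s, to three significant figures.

1600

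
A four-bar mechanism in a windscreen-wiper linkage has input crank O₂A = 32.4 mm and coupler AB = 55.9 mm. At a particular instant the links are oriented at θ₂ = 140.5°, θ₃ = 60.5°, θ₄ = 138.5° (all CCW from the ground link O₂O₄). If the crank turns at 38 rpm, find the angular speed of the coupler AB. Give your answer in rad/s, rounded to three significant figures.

0.0823

ω₂ = 3.979 rad/s (from 38 rpm).
Differentiating the loop-closure r₂e^{iθ₂}+r₃e^{iθ₃}=r₁+r₄e^{iθ₄} gives r₂ω₂e^{iθ₂}+r₃ω₃e^{iθ₃}=r₄ω₄e^{iθ₄}.
Eliminating the other unknown: ω₃ = r₂ω₂ sin(θ₄−θ₂) / [r₃ sin(θ₃−θ₄)].
Numerator sine = -0.03490; denominator sine = -0.97815.
Result = 0.0324·3.979·(-0.03490) / (0.0559·(-0.97815)) = +0.082292 rad/s; magnitude 0.082292 rad/s.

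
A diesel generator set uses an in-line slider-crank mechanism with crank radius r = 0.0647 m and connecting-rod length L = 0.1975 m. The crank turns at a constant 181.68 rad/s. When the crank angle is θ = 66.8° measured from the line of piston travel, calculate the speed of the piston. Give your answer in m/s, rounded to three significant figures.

ω = 181.7 rad/s
For an in-line slider-crank, x = r cosθ + √(L² − r² sin²θ), so v = −rω sinθ·[1 + r cosθ/√(L² − r² sin²θ)].
With r = 0.0647 m, L = 0.1975 m, θ = 66.8°: √(L² − r² sin²θ) = 0.18833 m.
v = −0.0647·181.7·0.91914·[1 + 0.0647·0.39394/0.18833] = -12.266 m/s.
|v| = 12.266 m/s.

12.3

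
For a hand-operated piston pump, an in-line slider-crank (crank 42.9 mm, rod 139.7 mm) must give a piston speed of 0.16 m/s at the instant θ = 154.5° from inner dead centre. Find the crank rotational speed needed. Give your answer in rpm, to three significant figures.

115

For an in-line slider-crank, |v_piston| = rω|sinθ|·[1 + r cosθ/√(L² − r² sin²θ)].
With r = 0.0429 m, L = 0.1397 m, θ = 154.5°: the bracketed kinematic factor |dx/dθ| = 0.013305 m.
ω = v/|dx/dθ| = 0.16/0.013305 = 12.026 rad/s.
N = 60ω/(2π) = 114.84 rpm.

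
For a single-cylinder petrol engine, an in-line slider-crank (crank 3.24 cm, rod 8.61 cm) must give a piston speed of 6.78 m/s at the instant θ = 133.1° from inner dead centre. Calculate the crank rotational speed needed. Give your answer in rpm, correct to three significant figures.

For an in-line slider-crank, |v_piston| = rω|sinθ|·[1 + r cosθ/√(L² − r² sin²θ)].
With r = 0.0324 m, L = 0.0861 m, θ = 133.1°: the bracketed kinematic factor |dx/dθ| = 0.017331 m.
ω = v/|dx/dθ| = 6.78/0.017331 = 391.21 rad/s.
N = 60ω/(2π) = 3735.7 rpm.

3740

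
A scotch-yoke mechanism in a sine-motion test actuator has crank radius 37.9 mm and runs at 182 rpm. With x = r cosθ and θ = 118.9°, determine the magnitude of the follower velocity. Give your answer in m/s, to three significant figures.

ω = 19.06 rad/s (from 182 rpm).
x = r cosθ ⇒ ẋ = −rω sinθ.
|v| = rω|sinθ| = 0.0379·19.06·|sin 118.9°| = 0.63238 m/s.

0.632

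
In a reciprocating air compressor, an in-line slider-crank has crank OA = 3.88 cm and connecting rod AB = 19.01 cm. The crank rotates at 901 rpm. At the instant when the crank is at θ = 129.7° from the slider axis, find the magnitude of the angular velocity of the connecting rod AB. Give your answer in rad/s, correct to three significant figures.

12.5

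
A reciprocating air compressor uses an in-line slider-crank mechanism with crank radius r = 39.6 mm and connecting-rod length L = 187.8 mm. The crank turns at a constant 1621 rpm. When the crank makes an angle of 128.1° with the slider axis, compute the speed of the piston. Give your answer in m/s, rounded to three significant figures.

4.59

ω = 2π·1621/60 = 169.8 rad/s
For an in-line slider-crank, x = r cosθ + √(L² − r² sin²θ), so v = −rω sinθ·[1 + r cosθ/√(L² − r² sin²θ)].
With r = 0.0396 m, L = 0.1878 m, θ = 128.1°: √(L² − r² sin²θ) = 0.1852 m.
v = −0.0396·169.8·0.78694·[1 + 0.0396·-0.61704/0.1852] = -4.5919 m/s.
|v| = 4.5919 m/s.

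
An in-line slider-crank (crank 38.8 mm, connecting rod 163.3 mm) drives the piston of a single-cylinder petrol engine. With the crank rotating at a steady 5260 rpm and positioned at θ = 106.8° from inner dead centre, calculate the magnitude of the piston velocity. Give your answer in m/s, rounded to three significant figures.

19.0

ω = 2π·5260/60 = 550.8 rad/s
For an in-line slider-crank, x = r cosθ + √(L² − r² sin²θ), so v = −rω sinθ·[1 + r cosθ/√(L² − r² sin²θ)].
With r = 0.0388 m, L = 0.1633 m, θ = 106.8°: √(L² − r² sin²θ) = 0.15902 m.
v = −0.0388·550.8·0.95732·[1 + 0.0388·-0.28903/0.15902] = -19.017 m/s.
|v| = 19.017 m/s.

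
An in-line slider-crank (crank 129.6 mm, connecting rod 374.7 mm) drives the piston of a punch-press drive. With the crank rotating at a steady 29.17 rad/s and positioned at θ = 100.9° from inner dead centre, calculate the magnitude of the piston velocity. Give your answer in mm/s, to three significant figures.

3450

ω = 29.17 rad/s
For an in-line slider-crank, x = r cosθ + √(L² − r² sin²θ), so v = −rω sinθ·[1 + r cosθ/√(L² − r² sin²θ)].
With r = 0.1296 m, L = 0.3747 m, θ = 100.9°: √(L² − r² sin²θ) = 0.35243 m.
v = −0.1296·29.17·0.98196·[1 + 0.1296·-0.18910/0.35243] = -3.4541 m/s.
|v| = 3.4541 m/s = 3454.1 mm/s.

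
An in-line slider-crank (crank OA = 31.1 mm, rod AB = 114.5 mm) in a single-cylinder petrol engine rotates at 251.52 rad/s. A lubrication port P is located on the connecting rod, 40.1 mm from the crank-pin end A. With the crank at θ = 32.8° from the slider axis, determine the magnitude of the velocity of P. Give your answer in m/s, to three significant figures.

6.26

ω = 251.5 rad/s.  Crank-pin speed |V_A| = rω = 7.8223 m/s, perpendicular to OA.
Rod angle: sinφ = −(r/L) sinθ ⇒ φ = -8.461°; ω_rod = −rω cosθ/√(L²−r²sin²θ) = -58.057 rad/s.
V_P = V_A + ω_rod × AP, with AP = 0.0401 m along the rod.
Components: V_Px = −rω sinθ − a·ω_rod·sinφ = -4.5799 m/s;  V_Py = rω cosθ + a·ω_rod·cosφ = +4.2724 m/s.
|V_P| = √(V_Px² + V_Py²) = 6.2633 m/s.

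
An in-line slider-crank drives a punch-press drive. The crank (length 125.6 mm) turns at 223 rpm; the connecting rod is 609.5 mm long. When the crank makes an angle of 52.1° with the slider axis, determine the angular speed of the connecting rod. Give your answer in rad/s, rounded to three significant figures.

ω = 23.35 rad/s (converted from 223 rpm).
The rod makes angle φ with the slider axis where L sinφ = r sinθ; differentiating, L cosφ·φ̇ = r ω cosθ.
L cosφ = √(L² − r² sin²θ) = 0.60139 m.
|ω_rod| = r ω |cosθ| / √(L² − r² sin²θ) = 0.1256·23.35·0.61429/0.60139 = 2.996 rad/s.

3.00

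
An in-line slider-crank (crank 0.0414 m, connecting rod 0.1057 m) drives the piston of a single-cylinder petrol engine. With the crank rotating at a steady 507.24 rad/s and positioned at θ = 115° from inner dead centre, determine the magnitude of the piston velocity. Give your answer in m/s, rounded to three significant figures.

15.7

ω = 507.2 rad/s
For an in-line slider-crank, x = r cosθ + √(L² − r² sin²θ), so v = −rω sinθ·[1 + r cosθ/√(L² − r² sin²θ)].
With r = 0.0414 m, L = 0.1057 m, θ = 115°: √(L² − r² sin²θ) = 0.098816 m.
v = −0.0414·507.2·0.90631·[1 + 0.0414·-0.42262/0.098816] = -15.662 m/s.
|v| = 15.662 m/s.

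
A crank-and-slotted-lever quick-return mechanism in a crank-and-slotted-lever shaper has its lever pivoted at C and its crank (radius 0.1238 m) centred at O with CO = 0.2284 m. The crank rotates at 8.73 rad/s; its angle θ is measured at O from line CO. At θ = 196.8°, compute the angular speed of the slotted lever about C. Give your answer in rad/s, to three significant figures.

ω = 8.73 rad/s
Crank pin A relative to C: A = (d + r cosθ, r sinθ); lever angle φ = atan2(r sinθ, d + r cosθ).
Differentiating tanφ: φ̇ = rω(d cosθ + r)/(d² + r² + 2dr cosθ).
d² + r² + 2dr cosθ = |CA|² = 0.0133548 m²;  d cosθ + r = -0.094852 m.
|ω_lever| = |0.1238·8.73·-0.094852| / 0.0133548 = 7.6761 rad/s.

7.68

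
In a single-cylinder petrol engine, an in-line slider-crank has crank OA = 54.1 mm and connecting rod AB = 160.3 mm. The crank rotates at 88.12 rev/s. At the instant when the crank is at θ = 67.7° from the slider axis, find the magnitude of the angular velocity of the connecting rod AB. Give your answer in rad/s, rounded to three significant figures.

ω = 553.7 rad/s (converted from 88.12 rev/s).
The rod makes angle φ with the slider axis where L sinφ = r sinθ; differentiating, L cosφ·φ̇ = r ω cosθ.
L cosφ = √(L² − r² sin²θ) = 0.15228 m.
|ω_rod| = r ω |cosθ| / √(L² − r² sin²θ) = 0.0541·553.7·0.37946/0.15228 = 74.637 rad/s.

74.6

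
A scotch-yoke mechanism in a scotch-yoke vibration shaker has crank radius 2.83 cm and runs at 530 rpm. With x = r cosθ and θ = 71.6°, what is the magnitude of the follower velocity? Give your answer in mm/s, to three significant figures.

1490

ω = 55.5 rad/s (from 530 rpm).
x = r cosθ ⇒ ẋ = −rω sinθ.
|v| = rω|sinθ| = 0.0283·55.5·|sin 71.6°| = 1.4904 m/s = 1490.4 mm/s.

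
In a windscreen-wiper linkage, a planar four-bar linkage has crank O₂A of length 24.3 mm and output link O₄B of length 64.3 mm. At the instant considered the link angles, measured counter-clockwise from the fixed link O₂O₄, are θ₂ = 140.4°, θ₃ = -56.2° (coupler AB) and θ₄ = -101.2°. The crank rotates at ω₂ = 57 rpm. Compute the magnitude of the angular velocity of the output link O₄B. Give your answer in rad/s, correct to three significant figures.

0.911

ω₂ = 5.969 rad/s (from 57 rpm).
Differentiating the loop-closure r₂e^{iθ₂}+r₃e^{iθ₃}=r₁+r₄e^{iθ₄} gives r₂ω₂e^{iθ₂}+r₃ω₃e^{iθ₃}=r₄ω₄e^{iθ₄}.
Eliminating the other unknown: ω₄ = r₂ω₂ sin(θ₂−θ₃) / [r₄ sin(θ₄−θ₃)].
Numerator sine = -0.28569; denominator sine = -0.70711.
Result = 0.0243·5.969·(-0.28569) / (0.0643·(-0.70711)) = +0.91139 rad/s; magnitude 0.91139 rad/s.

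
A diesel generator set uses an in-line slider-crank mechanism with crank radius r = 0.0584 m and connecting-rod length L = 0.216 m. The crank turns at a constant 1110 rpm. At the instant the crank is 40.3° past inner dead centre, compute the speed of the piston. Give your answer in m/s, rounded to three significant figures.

ω = 2π·1110/60 = 116.2 rad/s
For an in-line slider-crank, x = r cosθ + √(L² − r² sin²θ), so v = −rω sinθ·[1 + r cosθ/√(L² − r² sin²θ)].
With r = 0.0584 m, L = 0.216 m, θ = 40.3°: √(L² − r² sin²θ) = 0.21267 m.
v = −0.0584·116.2·0.64679·[1 + 0.0584·0.76267/0.21267] = -5.3102 m/s.
|v| = 5.3102 m/s.

5.31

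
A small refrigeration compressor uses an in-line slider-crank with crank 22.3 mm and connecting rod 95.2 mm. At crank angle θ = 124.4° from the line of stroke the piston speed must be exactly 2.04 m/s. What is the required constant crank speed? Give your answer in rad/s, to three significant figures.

For an in-line slider-crank, |v_piston| = rω|sinθ|·[1 + r cosθ/√(L² − r² sin²θ)].
With r = 0.0223 m, L = 0.0952 m, θ = 124.4°: the bracketed kinematic factor |dx/dθ| = 0.015918 m.
ω = v/|dx/dθ| = 2.04/0.015918 = 128.16 rad/s.

128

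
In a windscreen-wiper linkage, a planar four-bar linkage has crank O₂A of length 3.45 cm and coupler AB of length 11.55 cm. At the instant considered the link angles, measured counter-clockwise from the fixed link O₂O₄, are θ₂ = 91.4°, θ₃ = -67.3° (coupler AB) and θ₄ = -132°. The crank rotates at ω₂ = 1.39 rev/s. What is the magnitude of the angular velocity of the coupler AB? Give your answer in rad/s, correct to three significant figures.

ω₂ = 8.734 rad/s (from 1.39 rev/s).
Differentiating the loop-closure r₂e^{iθ₂}+r₃e^{iθ₃}=r₁+r₄e^{iθ₄} gives r₂ω₂e^{iθ₂}+r₃ω₃e^{iθ₃}=r₄ω₄e^{iθ₄}.
Eliminating the other unknown: ω₃ = r₂ω₂ sin(θ₄−θ₂) / [r₃ sin(θ₃−θ₄)].
Numerator sine = +0.68709; denominator sine = +0.90408.
Result = 0.0345·8.734·(+0.68709) / (0.1155·(+0.90408)) = +1.9826 rad/s; magnitude 1.9826 rad/s.

1.98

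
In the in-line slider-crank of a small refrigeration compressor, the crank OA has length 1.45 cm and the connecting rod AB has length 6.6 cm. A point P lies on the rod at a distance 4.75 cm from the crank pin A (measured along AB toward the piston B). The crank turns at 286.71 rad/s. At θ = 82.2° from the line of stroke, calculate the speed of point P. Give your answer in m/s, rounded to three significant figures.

4.21

ω = 286.7 rad/s.  Crank-pin speed |V_A| = rω = 4.1573 m/s, perpendicular to OA.
Rod angle: sinφ = −(r/L) sinθ ⇒ φ = -12.572°; ω_rod = −rω cosθ/√(L²−r²sin²θ) = -8.7586 rad/s.
V_P = V_A + ω_rod × AP, with AP = 0.0475 m along the rod.
Components: V_Px = −rω sinθ − a·ω_rod·sinφ = -4.2094 m/s;  V_Py = rω cosθ + a·ω_rod·cosφ = +0.15815 m/s.
|V_P| = √(V_Px² + V_Py²) = 4.2124 m/s.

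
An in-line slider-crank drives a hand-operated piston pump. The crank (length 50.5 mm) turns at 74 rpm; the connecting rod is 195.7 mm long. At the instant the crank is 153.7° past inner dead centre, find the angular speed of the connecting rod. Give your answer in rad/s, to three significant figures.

1.80

ω = 7.749 rad/s (converted from 74 rpm).
The rod makes angle φ with the slider axis where L sinφ = r sinθ; differentiating, L cosφ·φ̇ = r ω cosθ.
L cosφ = √(L² − r² sin²θ) = 0.19442 m.
|ω_rod| = r ω |cosθ| / √(L² − r² sin²θ) = 0.0505·7.749·0.89649/0.19442 = 1.8045 rad/s.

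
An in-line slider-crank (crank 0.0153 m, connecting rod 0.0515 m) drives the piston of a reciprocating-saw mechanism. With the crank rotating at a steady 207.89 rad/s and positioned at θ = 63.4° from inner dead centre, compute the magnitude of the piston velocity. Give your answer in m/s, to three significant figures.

3.24

ω = 207.9 rad/s
For an in-line slider-crank, x = r cosθ + √(L² − r² sin²θ), so v = −rω sinθ·[1 + r cosθ/√(L² − r² sin²θ)].
With r = 0.0153 m, L = 0.0515 m, θ = 63.4°: √(L² − r² sin²θ) = 0.04965 m.
v = −0.0153·207.9·0.89415·[1 + 0.0153·0.44776/0.04965] = -3.2365 m/s.
|v| = 3.2365 m/s.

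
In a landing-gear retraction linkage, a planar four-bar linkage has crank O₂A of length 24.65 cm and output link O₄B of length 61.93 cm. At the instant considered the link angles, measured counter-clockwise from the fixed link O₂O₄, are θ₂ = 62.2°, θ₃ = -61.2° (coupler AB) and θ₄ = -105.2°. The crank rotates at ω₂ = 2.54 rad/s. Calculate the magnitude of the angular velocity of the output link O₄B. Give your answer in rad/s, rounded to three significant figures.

1.22

ω₂ = 2.54 rad/s
Differentiating the loop-closure r₂e^{iθ₂}+r₃e^{iθ₃}=r₁+r₄e^{iθ₄} gives r₂ω₂e^{iθ₂}+r₃ω₃e^{iθ₃}=r₄ω₄e^{iθ₄}.
Eliminating the other unknown: ω₄ = r₂ω₂ sin(θ₂−θ₃) / [r₄ sin(θ₄−θ₃)].
Numerator sine = +0.83485; denominator sine = -0.69466.
Result = 0.2465·2.54·(+0.83485) / (0.6193·(-0.69466)) = -1.215 rad/s; magnitude 1.215 rad/s.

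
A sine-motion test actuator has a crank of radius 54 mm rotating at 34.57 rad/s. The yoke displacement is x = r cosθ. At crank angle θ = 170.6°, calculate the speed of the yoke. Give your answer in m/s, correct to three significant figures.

0.305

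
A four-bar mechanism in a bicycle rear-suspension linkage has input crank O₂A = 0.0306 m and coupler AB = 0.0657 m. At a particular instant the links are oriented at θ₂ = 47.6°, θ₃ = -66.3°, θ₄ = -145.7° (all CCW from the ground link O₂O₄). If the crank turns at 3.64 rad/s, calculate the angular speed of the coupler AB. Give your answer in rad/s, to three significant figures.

0.397

ω₂ = 3.64 rad/s
Differentiating the loop-closure r₂e^{iθ₂}+r₃e^{iθ₃}=r₁+r₄e^{iθ₄} gives r₂ω₂e^{iθ₂}+r₃ω₃e^{iθ₃}=r₄ω₄e^{iθ₄}.
Eliminating the other unknown: ω₃ = r₂ω₂ sin(θ₄−θ₂) / [r₃ sin(θ₃−θ₄)].
Numerator sine = +0.23005; denominator sine = +0.98294.
Result = 0.0306·3.64·(+0.23005) / (0.0657·(+0.98294)) = +0.39678 rad/s; magnitude 0.39678 rad/s.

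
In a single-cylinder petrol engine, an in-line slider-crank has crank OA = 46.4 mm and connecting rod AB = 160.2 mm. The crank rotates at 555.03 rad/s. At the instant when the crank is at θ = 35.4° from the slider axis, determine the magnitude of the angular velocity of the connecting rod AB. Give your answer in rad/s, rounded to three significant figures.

ω = 555 rad/s
The rod makes angle φ with the slider axis where L sinφ = r sinθ; differentiating, L cosφ·φ̇ = r ω cosθ.
L cosφ = √(L² − r² sin²θ) = 0.15793 m.
|ω_rod| = r ω |cosθ| / √(L² − r² sin²θ) = 0.0464·555·0.81513/0.15793 = 132.92 rad/s.

133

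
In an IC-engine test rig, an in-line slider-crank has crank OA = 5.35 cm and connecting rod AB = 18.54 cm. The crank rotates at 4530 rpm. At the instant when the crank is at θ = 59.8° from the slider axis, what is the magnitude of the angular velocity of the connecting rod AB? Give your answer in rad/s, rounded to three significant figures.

ω = 474.4 rad/s (converted from 4530 rpm).
The rod makes angle φ with the slider axis where L sinφ = r sinθ; differentiating, L cosφ·φ̇ = r ω cosθ.
L cosφ = √(L² − r² sin²θ) = 0.17954 m.
|ω_rod| = r ω |cosθ| / √(L² − r² sin²θ) = 0.0535·474.4·0.50302/0.17954 = 71.105 rad/s.

71.1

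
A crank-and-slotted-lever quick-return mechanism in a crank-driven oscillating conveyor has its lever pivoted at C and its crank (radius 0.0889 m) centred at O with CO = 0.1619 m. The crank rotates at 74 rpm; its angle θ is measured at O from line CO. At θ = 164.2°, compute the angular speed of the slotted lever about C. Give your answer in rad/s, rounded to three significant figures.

ω = 7.749 rad/s (from 74 rpm).
Crank pin A relative to C: A = (d + r cosθ, r sinθ); lever angle φ = atan2(r sinθ, d + r cosθ).
Differentiating tanφ: φ̇ = rω(d cosθ + r)/(d² + r² + 2dr cosθ).
d² + r² + 2dr cosθ = |CA|² = 0.00641659 m²;  d cosθ + r = -0.066883 m.
|ω_lever| = |0.0889·7.749·-0.066883| / 0.00641659 = 7.1808 rad/s.

7.18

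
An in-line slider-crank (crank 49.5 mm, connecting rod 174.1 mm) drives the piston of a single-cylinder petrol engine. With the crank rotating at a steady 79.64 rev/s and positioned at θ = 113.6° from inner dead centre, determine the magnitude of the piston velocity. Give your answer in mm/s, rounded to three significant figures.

20000

ω = 2π·79.6 = 500.4 rad/s
For an in-line slider-crank, x = r cosθ + √(L² − r² sin²θ), so v = −rω sinθ·[1 + r cosθ/√(L² − r² sin²θ)].
With r = 0.0495 m, L = 0.1741 m, θ = 113.6°: √(L² − r² sin²θ) = 0.16809 m.
v = −0.0495·500.4·0.91636·[1 + 0.0495·-0.40035/0.16809] = -20.022 m/s.
|v| = 20.022 m/s = 20022 mm/s.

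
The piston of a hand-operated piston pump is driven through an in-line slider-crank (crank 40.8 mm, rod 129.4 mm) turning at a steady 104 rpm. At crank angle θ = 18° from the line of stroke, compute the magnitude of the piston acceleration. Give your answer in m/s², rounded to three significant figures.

ω = 2π·104/60 = 10.89 rad/s
x(θ) = r cosθ + √(L² − r² sin²θ); with ω constant, a = ω²·d²x/dθ².
d²x/dθ² = −r cosθ − r²(cos2θ)/√u − r⁴ sin²2θ/(4u^{3/2}),  u = L² − r² sin²θ = 0.0165854 m².
Substituting r = 0.0408 m, L = 0.1294 m, θ = 18°: d²x/dθ² = -0.049372 m.
a = ω²·d²x/dθ² = (10.89)²·(-0.049372) = -5.8561 m/s²;  |a| = 5.8561 m/s².

5.86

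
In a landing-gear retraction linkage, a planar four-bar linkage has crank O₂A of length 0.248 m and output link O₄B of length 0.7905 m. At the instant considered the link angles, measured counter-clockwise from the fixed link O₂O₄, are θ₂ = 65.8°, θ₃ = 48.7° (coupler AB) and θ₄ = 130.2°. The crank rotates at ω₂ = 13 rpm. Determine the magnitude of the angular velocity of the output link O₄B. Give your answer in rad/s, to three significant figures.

ω₂ = 1.361 rad/s (from 13 rpm).
Differentiating the loop-closure r₂e^{iθ₂}+r₃e^{iθ₃}=r₁+r₄e^{iθ₄} gives r₂ω₂e^{iθ₂}+r₃ω₃e^{iθ₃}=r₄ω₄e^{iθ₄}.
Eliminating the other unknown: ω₄ = r₂ω₂ sin(θ₂−θ₃) / [r₄ sin(θ₄−θ₃)].
Numerator sine = +0.29404; denominator sine = +0.98902.
Result = 0.248·1.361·(+0.29404) / (0.7905·(+0.98902)) = +0.12698 rad/s; magnitude 0.12698 rad/s.

0.127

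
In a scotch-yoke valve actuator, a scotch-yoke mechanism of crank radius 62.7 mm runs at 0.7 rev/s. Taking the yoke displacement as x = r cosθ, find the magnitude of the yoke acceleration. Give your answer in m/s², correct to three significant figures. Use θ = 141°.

ω = 4.398 rad/s (from 0.7 rev/s).
x = r cosθ ⇒ ẍ = −rω² cosθ (ω constant).
|a| = rω²|cosθ| = 0.0627·(4.398)²·|cos 141°| = 0.9426 m/s².

0.943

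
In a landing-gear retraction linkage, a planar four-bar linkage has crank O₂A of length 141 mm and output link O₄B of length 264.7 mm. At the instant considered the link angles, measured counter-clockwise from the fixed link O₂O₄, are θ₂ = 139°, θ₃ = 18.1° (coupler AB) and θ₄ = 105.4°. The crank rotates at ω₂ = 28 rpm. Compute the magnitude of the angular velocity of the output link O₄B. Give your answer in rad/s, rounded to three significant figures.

1.34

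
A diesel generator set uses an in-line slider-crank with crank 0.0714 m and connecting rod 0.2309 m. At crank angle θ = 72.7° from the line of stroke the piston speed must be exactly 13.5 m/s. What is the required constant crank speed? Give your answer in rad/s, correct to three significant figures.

181

For an in-line slider-crank, |v_piston| = rω|sinθ|·[1 + r cosθ/√(L² − r² sin²θ)].
With r = 0.0714 m, L = 0.2309 m, θ = 72.7°: the bracketed kinematic factor |dx/dθ| = 0.074731 m.
ω = v/|dx/dθ| = 13.5/0.074731 = 180.65 rad/s.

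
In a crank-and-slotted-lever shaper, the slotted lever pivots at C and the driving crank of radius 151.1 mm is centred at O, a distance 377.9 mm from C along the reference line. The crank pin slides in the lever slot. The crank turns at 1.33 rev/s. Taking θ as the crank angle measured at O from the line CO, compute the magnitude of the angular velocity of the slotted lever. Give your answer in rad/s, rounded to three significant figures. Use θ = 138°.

2.03

ω = 8.357 rad/s (from 1.33 rev/s).
Crank pin A relative to C: A = (d + r cosθ, r sinθ); lever angle φ = atan2(r sinθ, d + r cosθ).
Differentiating tanφ: φ̇ = rω(d cosθ + r)/(d² + r² + 2dr cosθ).
d² + r² + 2dr cosθ = |CA|² = 0.0807715 m²;  d cosθ + r = -0.12973 m.
|ω_lever| = |0.1511·8.357·-0.12973| / 0.0807715 = 2.0281 rad/s.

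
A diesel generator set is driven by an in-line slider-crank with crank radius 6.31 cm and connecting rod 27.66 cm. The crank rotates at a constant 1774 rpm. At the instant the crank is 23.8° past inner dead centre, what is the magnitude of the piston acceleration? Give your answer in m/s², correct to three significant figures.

2330

ω = 2π·1774/60 = 185.8 rad/s
x(θ) = r cosθ + √(L² − r² sin²θ); with ω constant, a = ω²·d²x/dθ².
d²x/dθ² = −r cosθ − r²(cos2θ)/√u − r⁴ sin²2θ/(4u^{3/2}),  u = L² − r² sin²θ = 0.0758592 m².
Substituting r = 0.0631 m, L = 0.2766 m, θ = 23.8°: d²x/dθ² = -0.067585 m.
a = ω²·d²x/dθ² = (185.8)²·(-0.067585) = -2332.5 m/s²;  |a| = 2332.5 m/s².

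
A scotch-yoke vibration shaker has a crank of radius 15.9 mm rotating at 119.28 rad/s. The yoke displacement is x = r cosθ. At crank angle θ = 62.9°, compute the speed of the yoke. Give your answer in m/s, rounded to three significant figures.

1.69

ω = 119.3 rad/s
x = r cosθ ⇒ ẋ = −rω sinθ.
|v| = rω|sinθ| = 0.0159·119.3·|sin 62.9°| = 1.6883 m/s.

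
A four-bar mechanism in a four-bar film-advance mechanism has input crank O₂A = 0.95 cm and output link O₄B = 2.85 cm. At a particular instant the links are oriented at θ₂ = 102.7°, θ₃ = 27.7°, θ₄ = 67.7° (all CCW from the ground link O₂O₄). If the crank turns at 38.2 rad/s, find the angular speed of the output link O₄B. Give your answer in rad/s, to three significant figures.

ω₂ = 38.2 rad/s
Differentiating the loop-closure r₂e^{iθ₂}+r₃e^{iθ₃}=r₁+r₄e^{iθ₄} gives r₂ω₂e^{iθ₂}+r₃ω₃e^{iθ₃}=r₄ω₄e^{iθ₄}.
Eliminating the other unknown: ω₄ = r₂ω₂ sin(θ₂−θ₃) / [r₄ sin(θ₄−θ₃)].
Numerator sine = +0.96593; denominator sine = +0.64279.
Result = 0.0095·38.2·(+0.96593) / (0.0285·(+0.64279)) = +19.135 rad/s; magnitude 19.135 rad/s.

19.1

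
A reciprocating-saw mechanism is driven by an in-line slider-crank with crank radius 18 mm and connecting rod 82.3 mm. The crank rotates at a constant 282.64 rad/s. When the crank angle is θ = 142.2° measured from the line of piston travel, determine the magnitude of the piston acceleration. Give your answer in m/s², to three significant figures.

ω = 282.6 rad/s
x(θ) = r cosθ + √(L² − r² sin²θ); with ω constant, a = ω²·d²x/dθ².
d²x/dθ² = −r cosθ − r²(cos2θ)/√u − r⁴ sin²2θ/(4u^{3/2}),  u = L² − r² sin²θ = 0.00665158 m².
Substituting r = 0.018 m, L = 0.0823 m, θ = 142.2°: d²x/dθ² = +0.013189 m.
a = ω²·d²x/dθ² = (282.6)²·(+0.013189) = +1053.6 m/s²;  |a| = 1053.6 m/s².

1050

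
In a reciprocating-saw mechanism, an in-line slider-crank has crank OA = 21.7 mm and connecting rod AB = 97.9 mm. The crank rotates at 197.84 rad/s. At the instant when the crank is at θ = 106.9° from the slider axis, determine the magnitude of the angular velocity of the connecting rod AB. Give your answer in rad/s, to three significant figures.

13.0

ω = 197.8 rad/s
The rod makes angle φ with the slider axis where L sinφ = r sinθ; differentiating, L cosφ·φ̇ = r ω cosθ.
L cosφ = √(L² − r² sin²θ) = 0.095673 m.
|ω_rod| = r ω |cosθ| / √(L² − r² sin²θ) = 0.0217·197.8·0.29070/0.095673 = 13.045 rad/s.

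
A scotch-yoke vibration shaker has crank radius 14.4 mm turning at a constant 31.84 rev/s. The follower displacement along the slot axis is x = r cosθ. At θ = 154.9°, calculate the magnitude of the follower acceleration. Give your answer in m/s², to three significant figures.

522

ω = 200.1 rad/s (from 31.84 rev/s).
x = r cosθ ⇒ ẍ = −rω² cosθ (ω constant).
|a| = rω²|cosθ| = 0.0144·(200.1)²·|cos 154.9°| = 521.9 m/s².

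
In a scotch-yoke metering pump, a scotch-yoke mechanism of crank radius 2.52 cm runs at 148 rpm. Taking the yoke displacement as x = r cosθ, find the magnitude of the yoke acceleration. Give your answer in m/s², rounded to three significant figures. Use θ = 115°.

2.56

ω = 15.5 rad/s (from 148 rpm).
x = r cosθ ⇒ ẍ = −rω² cosθ (ω constant).
|a| = rω²|cosθ| = 0.0252·(15.5)²·|cos 115°| = 2.5582 m/s².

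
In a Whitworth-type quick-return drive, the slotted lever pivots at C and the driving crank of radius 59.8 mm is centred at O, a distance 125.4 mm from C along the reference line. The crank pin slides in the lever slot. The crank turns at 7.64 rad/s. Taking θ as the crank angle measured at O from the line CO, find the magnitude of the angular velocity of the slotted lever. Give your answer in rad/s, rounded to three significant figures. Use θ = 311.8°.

2.24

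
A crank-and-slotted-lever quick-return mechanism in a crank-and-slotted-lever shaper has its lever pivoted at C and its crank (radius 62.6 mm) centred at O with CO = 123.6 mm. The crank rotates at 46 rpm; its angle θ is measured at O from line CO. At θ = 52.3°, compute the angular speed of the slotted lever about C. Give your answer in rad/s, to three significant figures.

ω = 4.817 rad/s (from 46 rpm).
Crank pin A relative to C: A = (d + r cosθ, r sinθ); lever angle φ = atan2(r sinθ, d + r cosθ).
Differentiating tanφ: φ̇ = rω(d cosθ + r)/(d² + r² + 2dr cosθ).
d² + r² + 2dr cosθ = |CA|² = 0.0286589 m²;  d cosθ + r = +0.13818 m.
|ω_lever| = |0.0626·4.817·+0.13818| / 0.0286589 = 1.454 rad/s.

1.45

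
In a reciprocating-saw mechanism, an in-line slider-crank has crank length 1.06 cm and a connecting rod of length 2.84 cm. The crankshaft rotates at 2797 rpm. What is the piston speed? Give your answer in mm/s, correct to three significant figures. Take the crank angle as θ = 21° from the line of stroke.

ω = 2π·2797/60 = 292.9 rad/s
For an in-line slider-crank, x = r cosθ + √(L² − r² sin²θ), so v = −rω sinθ·[1 + r cosθ/√(L² − r² sin²θ)].
With r = 0.0106 m, L = 0.0284 m, θ = 21°: √(L² − r² sin²θ) = 0.028145 m.
v = −0.0106·292.9·0.35837·[1 + 0.0106·0.93358/0.028145] = -1.5039 m/s.
|v| = 1.5039 m/s = 1503.9 mm/s.

1500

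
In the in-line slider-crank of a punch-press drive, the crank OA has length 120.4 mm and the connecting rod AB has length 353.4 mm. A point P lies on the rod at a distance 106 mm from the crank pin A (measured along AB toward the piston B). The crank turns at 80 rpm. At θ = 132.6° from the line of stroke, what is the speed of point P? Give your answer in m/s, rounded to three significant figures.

0.839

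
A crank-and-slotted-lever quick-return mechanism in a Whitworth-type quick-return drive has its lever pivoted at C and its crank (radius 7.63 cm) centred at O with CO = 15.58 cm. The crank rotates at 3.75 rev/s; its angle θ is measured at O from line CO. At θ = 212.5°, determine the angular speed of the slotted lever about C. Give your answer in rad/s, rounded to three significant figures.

9.86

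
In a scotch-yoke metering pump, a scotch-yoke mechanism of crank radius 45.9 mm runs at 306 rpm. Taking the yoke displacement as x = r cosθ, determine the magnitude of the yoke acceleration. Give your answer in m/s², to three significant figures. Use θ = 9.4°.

46.5

ω = 32.04 rad/s (from 306 rpm).
x = r cosθ ⇒ ẍ = −rω² cosθ (ω constant).
|a| = rω²|cosθ| = 0.0459·(32.04)²·|cos 9.4°| = 46.499 m/s².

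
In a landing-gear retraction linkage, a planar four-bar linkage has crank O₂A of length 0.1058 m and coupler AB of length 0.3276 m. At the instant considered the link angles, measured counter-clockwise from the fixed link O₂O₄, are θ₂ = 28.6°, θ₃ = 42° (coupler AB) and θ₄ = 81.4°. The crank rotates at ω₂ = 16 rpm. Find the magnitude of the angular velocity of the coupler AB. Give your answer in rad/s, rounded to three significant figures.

ω₂ = 1.676 rad/s (from 16 rpm).
Differentiating the loop-closure r₂e^{iθ₂}+r₃e^{iθ₃}=r₁+r₄e^{iθ₄} gives r₂ω₂e^{iθ₂}+r₃ω₃e^{iθ₃}=r₄ω₄e^{iθ₄}.
Eliminating the other unknown: ω₃ = r₂ω₂ sin(θ₄−θ₂) / [r₃ sin(θ₃−θ₄)].
Numerator sine = +0.79653; denominator sine = -0.63473.
Result = 0.1058·1.676·(+0.79653) / (0.3276·(-0.63473)) = -0.67905 rad/s; magnitude 0.67905 rad/s.

0.679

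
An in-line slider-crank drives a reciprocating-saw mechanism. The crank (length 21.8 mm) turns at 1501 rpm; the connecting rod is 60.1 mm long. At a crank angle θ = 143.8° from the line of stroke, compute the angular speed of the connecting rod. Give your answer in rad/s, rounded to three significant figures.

ω = 157.2 rad/s (converted from 1501 rpm).
The rod makes angle φ with the slider axis where L sinφ = r sinθ; differentiating, L cosφ·φ̇ = r ω cosθ.
L cosφ = √(L² − r² sin²θ) = 0.058705 m.
|ω_rod| = r ω |cosθ| / √(L² − r² sin²θ) = 0.0218·157.2·0.80696/0.058705 = 47.103 rad/s.

47.1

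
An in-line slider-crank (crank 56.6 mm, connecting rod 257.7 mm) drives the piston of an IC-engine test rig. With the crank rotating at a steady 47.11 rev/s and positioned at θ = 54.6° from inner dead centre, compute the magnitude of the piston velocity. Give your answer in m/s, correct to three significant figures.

15.4

ω = 2π·47.1 = 296 rad/s
For an in-line slider-crank, x = r cosθ + √(L² − r² sin²θ), so v = −rω sinθ·[1 + r cosθ/√(L² − r² sin²θ)].
With r = 0.0566 m, L = 0.2577 m, θ = 54.6°: √(L² − r² sin²θ) = 0.25354 m.
v = −0.0566·296·0.81513·[1 + 0.0566·0.57928/0.25354] = -15.422 m/s.
|v| = 15.422 m/s.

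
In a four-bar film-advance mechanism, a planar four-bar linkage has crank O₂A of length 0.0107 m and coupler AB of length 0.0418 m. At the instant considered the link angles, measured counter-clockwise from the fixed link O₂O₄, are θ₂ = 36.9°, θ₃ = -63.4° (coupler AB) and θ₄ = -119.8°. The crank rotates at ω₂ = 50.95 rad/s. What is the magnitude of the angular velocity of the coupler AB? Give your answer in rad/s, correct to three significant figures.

ω₂ = 50.95 rad/s
Differentiating the loop-closure r₂e^{iθ₂}+r₃e^{iθ₃}=r₁+r₄e^{iθ₄} gives r₂ω₂e^{iθ₂}+r₃ω₃e^{iθ₃}=r₄ω₄e^{iθ₄}.
Eliminating the other unknown: ω₃ = r₂ω₂ sin(θ₄−θ₂) / [r₃ sin(θ₃−θ₄)].
Numerator sine = -0.39555; denominator sine = +0.83292.
Result = 0.0107·50.95·(-0.39555) / (0.0418·(+0.83292)) = -6.1936 rad/s; magnitude 6.1936 rad/s.

6.19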